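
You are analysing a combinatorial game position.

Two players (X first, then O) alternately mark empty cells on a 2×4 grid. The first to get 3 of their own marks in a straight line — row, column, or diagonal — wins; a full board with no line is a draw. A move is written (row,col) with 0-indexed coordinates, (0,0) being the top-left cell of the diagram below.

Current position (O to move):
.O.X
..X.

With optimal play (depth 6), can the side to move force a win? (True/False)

[.O.X/..X.] O move#1: (0,0):+0/OO.X/..X.*, (0,2):+0/.OOX/..X., (1,0):+0/.O.X/O.X., (1,1):+0/.O.X/.OX., (1,3):+0/.O.X/..XO
[OO.X/..X.] X move#2: (0,2):+0/OOXX/..X.*, (1,0):-1/OO.X/X.X., (1,1):-1/OO.X/.XX., (1,3):-1/OO.X/..XX
[OOXX/..X.] O move#3: (1,0):+0/OOXX/O.X.*, (1,1):+0/OOXX/.OX., (1,3):+0/OOXX/..XO
[OOXX/O.X.] X move#4: (1,1):+0/OOXX/OXX.*, (1,3):+0/OOXX/O.XX
[OOXX/OXX.] O move#5: (1,3):+0/OOXX/OXXO*
[OOXX/OXXO] end (terminal +0, X#6); searched .O.X/..X. to 6

O winning at [.O.X/..X.]: False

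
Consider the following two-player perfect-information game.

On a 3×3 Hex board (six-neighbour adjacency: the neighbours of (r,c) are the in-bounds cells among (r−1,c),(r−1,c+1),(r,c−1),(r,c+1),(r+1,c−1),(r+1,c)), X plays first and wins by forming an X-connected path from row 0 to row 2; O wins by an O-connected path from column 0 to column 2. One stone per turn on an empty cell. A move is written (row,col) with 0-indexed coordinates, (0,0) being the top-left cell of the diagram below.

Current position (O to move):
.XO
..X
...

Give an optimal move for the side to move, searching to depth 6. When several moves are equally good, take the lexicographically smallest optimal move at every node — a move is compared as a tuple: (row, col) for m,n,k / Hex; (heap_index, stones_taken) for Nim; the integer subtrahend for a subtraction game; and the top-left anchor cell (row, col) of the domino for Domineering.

p1 O@[.XO/..X/...]: (0,0)[OXO/..X/...]-1 (1,0)[.XO/O.X/...]-1 (1,1)[.XO/.OX/...]+1* (2,0)[.XO/..X/O..]-1 (2,1)[.XO/..X/.O.]-1 (2,2)[.XO/..X/..O]-1
p2 X@[.XO/.OX/...]: (0,0)[XXO/.OX/...]-1* (1,0)[.XO/XOX/...]-1 (2,0)[.XO/.OX/X..]-1 (2,1)[.XO/.OX/.X.]-1 (2,2)[.XO/.OX/..X]-1
p3 O@[XXO/.OX/...]: (1,0)[XXO/OOX/...]+1* (2,0)[XXO/.OX/O..]+1 (2,1)[XXO/.OX/.O.]+1 (2,2)[XXO/.OX/..O]+1
p4 X@[XXO/OOX/...] terminal -1; root [.XO/..X/...] d6

O's best at [.XO/..X/...]: (1,1)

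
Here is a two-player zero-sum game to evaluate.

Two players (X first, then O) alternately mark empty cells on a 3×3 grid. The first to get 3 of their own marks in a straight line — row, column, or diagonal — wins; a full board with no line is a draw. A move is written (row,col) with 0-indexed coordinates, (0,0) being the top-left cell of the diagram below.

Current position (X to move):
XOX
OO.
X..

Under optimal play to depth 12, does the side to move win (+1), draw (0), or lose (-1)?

value(XOX/OO./X.., X) = -1

[XOX/OO./X..] X move#1: (1,2):-1/XOX/OOX/X..*, (2,1):-1/XOX/OO./XX., (2,2):-1/XOX/OO./X.X
[XOX/OOX/X..] O move#2: (2,1):+1/XOX/OOX/XO.*, (2,2):+0/XOX/OOX/X.O
[XOX/OOX/XO.] end (terminal -1, X#3); searched XOX/OO./X.. to 12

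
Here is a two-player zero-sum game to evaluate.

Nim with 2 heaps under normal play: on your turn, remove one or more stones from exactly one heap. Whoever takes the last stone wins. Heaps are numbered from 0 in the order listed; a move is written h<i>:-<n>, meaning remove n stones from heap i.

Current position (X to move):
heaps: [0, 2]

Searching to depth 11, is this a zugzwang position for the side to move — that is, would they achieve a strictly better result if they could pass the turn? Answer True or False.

zugzwang((0,2), X) = False

p1 X@[(0,2)]: h1:-1[(0,1)]-1 h1:-2[(0,0)]+1*
p2 O@[(0,0)] terminal -1; root [(0,2)] d11
if X skipped the turn, O would face:
~ p1 O@[(0,2)]: h1:-1[(0,1)]-1 h1:-2[(0,0)]+1*
~ p2 X@[(0,0)] terminal -1; root [(0,2)] d11
compare (X): move=+1 vs pass=-1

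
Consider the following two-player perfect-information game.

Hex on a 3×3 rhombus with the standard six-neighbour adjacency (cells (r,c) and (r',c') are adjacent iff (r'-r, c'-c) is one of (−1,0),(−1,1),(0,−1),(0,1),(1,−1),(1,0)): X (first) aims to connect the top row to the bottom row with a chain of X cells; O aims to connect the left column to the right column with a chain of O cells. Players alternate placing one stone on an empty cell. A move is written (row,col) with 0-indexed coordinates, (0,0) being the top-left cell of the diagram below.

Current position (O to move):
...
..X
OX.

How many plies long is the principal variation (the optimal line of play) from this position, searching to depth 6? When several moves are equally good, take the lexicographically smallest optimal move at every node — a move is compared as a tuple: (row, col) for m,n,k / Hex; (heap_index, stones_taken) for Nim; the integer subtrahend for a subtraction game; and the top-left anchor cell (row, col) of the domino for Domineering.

ply 1, O at .../..X/OX. | (0,0)=-1→O../..X/OX.; (0,1)=-1→.O./..X/OX.; (0,2)=+1→..O/..X/OX.*; (1,0)=-1→.../O.X/OX.; (1,1)=-1→.../.OX/OX.; (2,2)=-1→.../..X/OXO
ply 2, X at ..O/..X/OX. | (0,0)=-1→X.O/..X/OX.*; (0,1)=-1→.XO/..X/OX.; (1,0)=-1→..O/X.X/OX.; (1,1)=-1→..O/.XX/OX.; (2,2)=-1→..O/..X/OXX
ply 3, O at X.O/..X/OX. | (0,1)=+1→XOO/..X/OX.*; (1,0)=+1→X.O/O.X/OX.; (1,1)=+1→X.O/.OX/OX.; (2,2)=-1→X.O/..X/OXO
ply 4, X at XOO/..X/OX. | (1,0)=-1→XOO/X.X/OX.*; (1,1)=-1→XOO/.XX/OX.; (2,2)=-1→XOO/..X/OXX
ply 5, O at XOO/X.X/OX. | (1,1)=+1→XOO/XOX/OX.*; (2,2)=-1→XOO/X.X/OXO
ply 6: XOO/XOX/OX. is terminal -1 (X); from .../..X/OX. depth 6

PV length from [.../..X/OX.]: 5 plies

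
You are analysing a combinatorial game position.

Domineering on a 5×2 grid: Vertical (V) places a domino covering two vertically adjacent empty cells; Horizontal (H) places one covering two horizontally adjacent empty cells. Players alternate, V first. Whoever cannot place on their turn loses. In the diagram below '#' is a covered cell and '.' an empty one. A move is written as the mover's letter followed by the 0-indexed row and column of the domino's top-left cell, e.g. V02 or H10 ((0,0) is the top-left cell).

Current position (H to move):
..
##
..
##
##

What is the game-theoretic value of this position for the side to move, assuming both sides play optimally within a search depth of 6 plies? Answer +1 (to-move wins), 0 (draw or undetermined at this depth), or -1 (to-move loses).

p1 H@[../##/../##/##]: H00[##/##/../##/##]+1* H20[../##/##/##/##]+1
p2 V@[##/##/../##/##] terminal -1; root [../##/../##/##] d6

value(../##/../##/##, H) = +1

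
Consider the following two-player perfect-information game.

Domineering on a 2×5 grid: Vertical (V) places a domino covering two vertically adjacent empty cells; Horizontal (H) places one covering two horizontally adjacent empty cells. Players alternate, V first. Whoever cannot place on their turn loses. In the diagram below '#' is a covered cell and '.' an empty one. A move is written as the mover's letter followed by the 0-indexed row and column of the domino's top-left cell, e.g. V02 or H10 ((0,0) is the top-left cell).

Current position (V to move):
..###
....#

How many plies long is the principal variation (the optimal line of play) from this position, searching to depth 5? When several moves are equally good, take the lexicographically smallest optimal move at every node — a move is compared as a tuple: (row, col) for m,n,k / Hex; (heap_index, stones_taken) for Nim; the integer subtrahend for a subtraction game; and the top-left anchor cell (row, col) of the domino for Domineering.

[..###/....#] V move#1: V00:-1/#.###/#...#, V01:+1/.####/.#..#*
[.####/.#..#] H move#2: H12:-1/.####/.####*
[.####/.####] V move#3: V00:+1/#####/#####*
[#####/#####] end (terminal -1, H#4); searched ..###/....# to 5

PV length from [..###/....#]: 3 plies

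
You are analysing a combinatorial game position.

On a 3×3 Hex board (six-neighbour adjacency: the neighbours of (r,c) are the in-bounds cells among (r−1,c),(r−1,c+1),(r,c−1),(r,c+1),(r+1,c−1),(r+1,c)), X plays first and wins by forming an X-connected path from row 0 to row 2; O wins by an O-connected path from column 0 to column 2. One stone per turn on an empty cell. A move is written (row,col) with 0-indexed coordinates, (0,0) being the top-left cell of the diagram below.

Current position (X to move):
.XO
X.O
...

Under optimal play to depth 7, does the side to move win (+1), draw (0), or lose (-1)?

value(.XO/X.O/..., X) = +1

ply 1, X at .XO/X.O/... | (0,0)=-1→XXO/X.O/...; (1,1)=+1→.XO/XXO/...*; (2,0)=+1→.XO/X.O/X..; (2,1)=+1→.XO/X.O/.X.; (2,2)=-1→.XO/X.O/..X
ply 2, O at .XO/XXO/... | (0,0)=-1→OXO/XXO/...*; (2,0)=-1→.XO/XXO/O..; (2,1)=-1→.XO/XXO/.O.; (2,2)=-1→.XO/XXO/..O
ply 3, X at OXO/XXO/... | (2,0)=+1→OXO/XXO/X..*; (2,1)=+1→OXO/XXO/.X.; (2,2)=+1→OXO/XXO/..X
ply 4: OXO/XXO/X.. is terminal -1 (O); from .XO/X.O/... depth 7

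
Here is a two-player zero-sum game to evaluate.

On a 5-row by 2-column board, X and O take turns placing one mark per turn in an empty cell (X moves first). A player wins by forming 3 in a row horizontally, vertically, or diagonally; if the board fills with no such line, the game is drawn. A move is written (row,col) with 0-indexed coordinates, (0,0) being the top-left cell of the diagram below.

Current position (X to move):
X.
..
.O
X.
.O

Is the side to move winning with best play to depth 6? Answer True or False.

ply 1, X at X./../.O/X./.O | (0,1)=-1→XX/../.O/X./.O; (1,0)=-1→X./X./.O/X./.O; (1,1)=-1→X./.X/.O/X./.O; (2,0)=-1→X./../XO/X./.O; (3,1)=+0→X./../.O/XX/.O*; (4,0)=-1→X./../.O/X./XO
ply 2, O at X./../.O/XX/.O | (0,1)=+0→XO/../.O/XX/.O*; (1,0)=+0→X./O./.O/XX/.O; (1,1)=+0→X./.O/.O/XX/.O; (2,0)=+0→X./../OO/XX/.O; (4,0)=+0→X./../.O/XX/OO
ply 3, X at XO/../.O/XX/.O | (1,0)=-1→XO/X./.O/XX/.O; (1,1)=+0→XO/.X/.O/XX/.O*; (2,0)=-1→XO/../XO/XX/.O; (4,0)=-1→XO/../.O/XX/XO
ply 4, O at XO/.X/.O/XX/.O | (1,0)=+0→XO/OX/.O/XX/.O*; (2,0)=+0→XO/.X/OO/XX/.O; (4,0)=+0→XO/.X/.O/XX/OO
ply 5, X at XO/OX/.O/XX/.O | (2,0)=+0→XO/OX/XO/XX/.O*; (4,0)=+0→XO/OX/.O/XX/XO
ply 6, O at XO/OX/XO/XX/.O | (4,0)=+0→XO/OX/XO/XX/OO*
ply 7: XO/OX/XO/XX/OO is terminal +0 (X); from X./../.O/X./.O depth 6

X winning at [X./../.O/X./.O]: False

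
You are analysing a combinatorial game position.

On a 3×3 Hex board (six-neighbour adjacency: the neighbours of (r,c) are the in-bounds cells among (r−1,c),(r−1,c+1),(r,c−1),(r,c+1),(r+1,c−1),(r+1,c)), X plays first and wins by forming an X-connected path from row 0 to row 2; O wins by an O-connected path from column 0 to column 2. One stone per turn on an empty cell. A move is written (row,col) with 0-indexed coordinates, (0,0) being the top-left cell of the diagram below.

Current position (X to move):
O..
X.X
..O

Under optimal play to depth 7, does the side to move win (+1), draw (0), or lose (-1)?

p1 X@[O../X.X/..O]: (0,1)[OX./X.X/..O]+1* (0,2)[O.X/X.X/..O]+1 (1,1)[O../XXX/..O]+1 (2,0)[O../X.X/X.O]+1 (2,1)[O../X.X/.XO]+1
p2 O@[OX./X.X/..O]: (0,2)[OXO/X.X/..O]-1* (1,1)[OX./XOX/..O]-1 (2,0)[OX./X.X/O.O]-1 (2,1)[OX./X.X/.OO]-1
p3 X@[OXO/X.X/..O]: (1,1)[OXO/XXX/..O]+1* (2,0)[OXO/X.X/X.O]+1 (2,1)[OXO/X.X/.XO]+1
p4 O@[OXO/XXX/..O]: (2,0)[OXO/XXX/O.O]-1* (2,1)[OXO/XXX/.OO]-1
p5 X@[OXO/XXX/O.O]: (2,1)[OXO/XXX/OXO]+1*
p6 O@[OXO/XXX/OXO] terminal -1; root [O../X.X/..O] d7

value(O../X.X/..O, X) = +1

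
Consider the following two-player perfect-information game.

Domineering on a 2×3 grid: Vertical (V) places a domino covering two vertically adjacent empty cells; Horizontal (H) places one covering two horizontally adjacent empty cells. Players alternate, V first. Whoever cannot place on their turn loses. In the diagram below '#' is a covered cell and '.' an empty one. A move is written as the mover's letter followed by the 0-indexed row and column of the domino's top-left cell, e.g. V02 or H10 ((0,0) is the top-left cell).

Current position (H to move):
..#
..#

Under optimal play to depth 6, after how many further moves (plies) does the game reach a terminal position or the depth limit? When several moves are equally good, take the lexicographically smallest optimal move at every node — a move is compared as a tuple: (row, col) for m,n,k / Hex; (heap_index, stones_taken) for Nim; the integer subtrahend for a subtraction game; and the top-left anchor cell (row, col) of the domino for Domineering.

PV length from [..#/..#]: 1 ply

p1 H@[..#/..#]: H00[###/..#]+1* H10[..#/###]+1
p2 V@[###/..#] terminal -1; root [..#/..#] d6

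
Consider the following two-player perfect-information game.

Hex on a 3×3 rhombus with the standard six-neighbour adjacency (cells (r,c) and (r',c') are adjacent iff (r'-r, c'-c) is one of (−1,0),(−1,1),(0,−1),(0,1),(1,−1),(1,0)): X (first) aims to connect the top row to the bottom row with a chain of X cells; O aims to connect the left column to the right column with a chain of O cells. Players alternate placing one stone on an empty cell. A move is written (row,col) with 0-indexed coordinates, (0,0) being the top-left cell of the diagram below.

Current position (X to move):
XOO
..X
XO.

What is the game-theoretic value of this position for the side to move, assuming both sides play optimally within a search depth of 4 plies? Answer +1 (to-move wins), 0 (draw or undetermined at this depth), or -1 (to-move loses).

value(XOO/..X/XO., X) = +1

p1 X@[XOO/..X/XO.]: (1,0)[XOO/X.X/XO.]+1* (1,1)[XOO/.XX/XO.]-1 (2,2)[XOO/..X/XOX]-1
p2 O@[XOO/X.X/XO.] terminal -1; root [XOO/..X/XO.] d4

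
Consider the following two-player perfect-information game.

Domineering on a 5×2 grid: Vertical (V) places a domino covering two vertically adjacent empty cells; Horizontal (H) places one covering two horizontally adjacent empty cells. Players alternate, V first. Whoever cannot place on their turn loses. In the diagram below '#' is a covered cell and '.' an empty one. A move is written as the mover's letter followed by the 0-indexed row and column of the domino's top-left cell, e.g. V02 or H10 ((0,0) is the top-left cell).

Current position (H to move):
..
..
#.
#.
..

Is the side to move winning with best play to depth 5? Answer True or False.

[../../#./#./..] H move#1: H00:+1/##/../#./#./..*, H10:+1/../##/#./#./.., H40:-1/../../#./#./##
[##/../#./#./..] V move#2: V11:-1/##/.#/##/#./..*, V21:-1/##/../##/##/.., V31:-1/##/../#./##/.#
[##/.#/##/#./..] H move#3: H40:+1/##/.#/##/#./##*
[##/.#/##/#./##] end (terminal -1, V#4); searched ../../#./#./.. to 5

H winning at [../../#./#./..]: True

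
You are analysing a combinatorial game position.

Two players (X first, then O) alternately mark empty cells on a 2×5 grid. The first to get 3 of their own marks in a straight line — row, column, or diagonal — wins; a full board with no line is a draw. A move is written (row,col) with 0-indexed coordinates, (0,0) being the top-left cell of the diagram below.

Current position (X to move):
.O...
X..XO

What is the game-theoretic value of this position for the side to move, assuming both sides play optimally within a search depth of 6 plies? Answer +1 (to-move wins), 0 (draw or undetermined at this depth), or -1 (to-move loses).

value(.O.../X..XO, X) = 0

[.O.../X..XO] X move#1: (0,0):+0/XO.../X..XO*, (0,2):+0/.OX../X..XO, (0,3):+0/.O.X./X..XO, (0,4):-1/.O..X/X..XO, (1,1):+0/.O.../XX.XO, (1,2):+0/.O.../X.XXO
[XO.../X..XO] O move#2: (0,2):+0/XOO../X..XO*, (0,3):+0/XO.O./X..XO, (0,4):+0/XO..O/X..XO, (1,1):+0/XO.../XO.XO, (1,2):+0/XO.../X.OXO
[XOO../X..XO] X move#3: (0,3):+0/XOOX./X..XO*, (0,4):-1/XOO.X/X..XO, (1,1):-1/XOO../XX.XO, (1,2):-1/XOO../X.XXO
[XOOX./X..XO] O move#4: (0,4):+0/XOOXO/X..XO*, (1,1):+0/XOOX./XO.XO, (1,2):+0/XOOX./X.OXO
[XOOXO/X..XO] X move#5: (1,1):+0/XOOXO/XX.XO*, (1,2):+0/XOOXO/X.XXO
[XOOXO/XX.XO] O move#6: (1,2):+0/XOOXO/XXOXO*
[XOOXO/XXOXO] end (terminal +0, X#7); searched .O.../X..XO to 6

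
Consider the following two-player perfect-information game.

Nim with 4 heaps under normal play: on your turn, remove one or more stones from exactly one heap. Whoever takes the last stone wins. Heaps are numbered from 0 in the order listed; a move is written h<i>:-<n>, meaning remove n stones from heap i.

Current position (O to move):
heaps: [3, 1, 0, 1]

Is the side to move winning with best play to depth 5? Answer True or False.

ply 1, O at (3,1,0,1) | h0:-1=-1→(2,1,0,1); h0:-2=-1→(1,1,0,1); h0:-3=+1→(0,1,0,1)*; h1:-1=-1→(3,0,0,1); h3:-1=-1→(3,1,0,0)
ply 2, X at (0,1,0,1) | h1:-1=-1→(0,0,0,1)*; h3:-1=-1→(0,1,0,0)
ply 3, O at (0,0,0,1) | h3:-1=+1→(0,0,0,0)*
ply 4: (0,0,0,0) is terminal -1 (X); from (3,1,0,1) depth 5

O winning at [(3,1,0,1)]: True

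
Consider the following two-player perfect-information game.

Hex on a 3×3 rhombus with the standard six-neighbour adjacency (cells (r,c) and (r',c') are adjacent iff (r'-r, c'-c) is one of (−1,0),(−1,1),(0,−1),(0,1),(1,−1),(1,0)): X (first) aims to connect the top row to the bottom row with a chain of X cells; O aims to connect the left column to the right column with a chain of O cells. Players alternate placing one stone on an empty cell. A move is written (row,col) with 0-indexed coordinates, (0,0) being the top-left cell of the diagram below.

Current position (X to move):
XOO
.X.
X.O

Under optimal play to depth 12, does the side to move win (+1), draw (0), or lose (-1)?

[XOO/.X./X.O] X move#1: (1,0):+1/XOO/XX./X.O*, (1,2):-1/XOO/.XX/X.O, (2,1):-1/XOO/.X./XXO
[XOO/XX./X.O] end (terminal -1, O#2); searched XOO/.X./X.O to 12

value(XOO/.X./X.O, X) = +1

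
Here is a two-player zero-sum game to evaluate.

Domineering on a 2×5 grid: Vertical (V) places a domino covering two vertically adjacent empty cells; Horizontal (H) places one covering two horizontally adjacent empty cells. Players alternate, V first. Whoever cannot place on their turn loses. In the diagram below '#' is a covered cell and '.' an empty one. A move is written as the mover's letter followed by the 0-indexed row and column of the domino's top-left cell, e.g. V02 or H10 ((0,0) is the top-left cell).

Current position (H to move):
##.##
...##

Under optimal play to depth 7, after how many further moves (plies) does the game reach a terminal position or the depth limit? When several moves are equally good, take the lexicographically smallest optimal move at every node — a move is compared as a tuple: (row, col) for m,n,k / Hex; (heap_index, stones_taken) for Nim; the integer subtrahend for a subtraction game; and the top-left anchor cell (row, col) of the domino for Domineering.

PV length from [##.##/...##]: 1 ply

p1 H@[##.##/...##]: H10[##.##/##.##]-1 H11[##.##/.####]+1*
p2 V@[##.##/.####] terminal -1; root [##.##/...##] d7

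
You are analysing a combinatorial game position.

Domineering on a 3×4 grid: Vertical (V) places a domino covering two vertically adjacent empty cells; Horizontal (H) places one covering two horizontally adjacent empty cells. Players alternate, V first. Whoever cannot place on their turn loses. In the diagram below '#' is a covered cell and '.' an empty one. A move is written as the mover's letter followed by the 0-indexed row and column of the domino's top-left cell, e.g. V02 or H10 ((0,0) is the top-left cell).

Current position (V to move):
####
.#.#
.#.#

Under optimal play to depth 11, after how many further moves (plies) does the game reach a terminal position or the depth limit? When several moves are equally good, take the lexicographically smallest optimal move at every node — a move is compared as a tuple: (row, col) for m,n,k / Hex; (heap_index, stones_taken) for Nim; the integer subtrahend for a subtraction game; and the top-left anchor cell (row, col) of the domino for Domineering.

ply 1, V at ####/.#.#/.#.# | V10=+1→####/##.#/##.#*; V12=+1→####/.###/.###
ply 2: ####/##.#/##.# is terminal -1 (H); from ####/.#.#/.#.# depth 11

PV length from [####/.#.#/.#.#]: 1 ply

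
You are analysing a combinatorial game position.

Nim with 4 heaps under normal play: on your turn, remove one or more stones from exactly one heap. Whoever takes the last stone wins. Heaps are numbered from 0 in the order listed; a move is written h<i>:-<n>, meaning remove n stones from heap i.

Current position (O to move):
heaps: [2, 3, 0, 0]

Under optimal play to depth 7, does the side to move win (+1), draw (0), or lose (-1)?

value((2,3,0,0), O) = +1

ply 1, O at (2,3,0,0) | h0:-1=-1→(1,3,0,0); h0:-2=-1→(0,3,0,0); h1:-1=+1→(2,2,0,0)*; h1:-2=-1→(2,1,0,0); h1:-3=-1→(2,0,0,0)
ply 2, X at (2,2,0,0) | h0:-1=-1→(1,2,0,0)*; h0:-2=-1→(0,2,0,0); h1:-1=-1→(2,1,0,0); h1:-2=-1→(2,0,0,0)
ply 3, O at (1,2,0,0) | h0:-1=-1→(0,2,0,0); h1:-1=+1→(1,1,0,0)*; h1:-2=-1→(1,0,0,0)
ply 4, X at (1,1,0,0) | h0:-1=-1→(0,1,0,0)*; h1:-1=-1→(1,0,0,0)
ply 5, O at (0,1,0,0) | h1:-1=+1→(0,0,0,0)*
ply 6: (0,0,0,0) is terminal -1 (X); from (2,3,0,0) depth 7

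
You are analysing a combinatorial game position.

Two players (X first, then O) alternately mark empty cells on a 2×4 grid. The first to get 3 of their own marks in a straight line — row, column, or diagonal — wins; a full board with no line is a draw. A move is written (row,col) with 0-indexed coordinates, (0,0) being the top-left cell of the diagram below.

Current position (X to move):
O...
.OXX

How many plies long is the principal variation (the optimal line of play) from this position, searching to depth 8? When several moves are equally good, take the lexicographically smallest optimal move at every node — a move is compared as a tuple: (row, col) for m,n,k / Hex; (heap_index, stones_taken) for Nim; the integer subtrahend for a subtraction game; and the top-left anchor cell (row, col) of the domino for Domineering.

PV length from [O.../.OXX]: 4 plies

ply 1, X at O.../.OXX | (0,1)=+0→OX../.OXX*; (0,2)=+0→O.X./.OXX; (0,3)=+0→O..X/.OXX; (1,0)=+0→O.../XOXX
ply 2, O at OX../.OXX | (0,2)=+0→OXO./.OXX*; (0,3)=+0→OX.O/.OXX; (1,0)=+0→OX../OOXX
ply 3, X at OXO./.OXX | (0,3)=+0→OXOX/.OXX*; (1,0)=+0→OXO./XOXX
ply 4, O at OXOX/.OXX | (1,0)=+0→OXOX/OOXX*
ply 5: OXOX/OOXX is terminal +0 (X); from O.../.OXX depth 8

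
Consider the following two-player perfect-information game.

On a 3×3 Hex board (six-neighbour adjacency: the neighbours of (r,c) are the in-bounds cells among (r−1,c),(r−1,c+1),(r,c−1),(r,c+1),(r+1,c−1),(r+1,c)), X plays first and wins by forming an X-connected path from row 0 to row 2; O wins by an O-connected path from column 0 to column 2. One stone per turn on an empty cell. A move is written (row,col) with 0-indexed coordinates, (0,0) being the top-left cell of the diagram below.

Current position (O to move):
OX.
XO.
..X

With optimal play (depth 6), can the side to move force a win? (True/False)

[OX./XO./..X] O move#1: (0,2):-1/OXO/XO./..X, (1,2):-1/OX./XOO/..X, (2,0):+1/OX./XO./O.X*, (2,1):-1/OX./XO./.OX
[OX./XO./O.X] X move#2: (0,2):-1/OXX/XO./O.X*, (1,2):-1/OX./XOX/O.X, (2,1):-1/OX./XO./OXX
[OXX/XO./O.X] O move#3: (1,2):+1/OXX/XOO/O.X*, (2,1):-1/OXX/XO./OOX
[OXX/XOO/O.X] end (terminal -1, X#4); searched OX./XO./..X to 6

O winning at [OX./XO./..X]: True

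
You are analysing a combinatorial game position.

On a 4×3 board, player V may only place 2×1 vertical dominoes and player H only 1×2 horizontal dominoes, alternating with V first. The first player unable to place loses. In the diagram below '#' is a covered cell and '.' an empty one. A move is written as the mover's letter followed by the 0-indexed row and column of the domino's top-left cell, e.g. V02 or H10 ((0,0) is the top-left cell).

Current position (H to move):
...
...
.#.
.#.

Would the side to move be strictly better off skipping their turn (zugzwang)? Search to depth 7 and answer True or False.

zugzwang(.../.../.#./.#., H) = False

p1 H@[.../.../.#./.#.]: H00[##./.../.#./.#.]-1* H01[.##/.../.#./.#.]-1 H10[.../##./.#./.#.]-1 H11[.../.##/.#./.#.]-1
p2 V@[##./.../.#./.#.]: V02[###/..#/.#./.#.]+1* V10[##./#../##./.#.]+1 V12[##./..#/.##/.#.]+1 V20[##./.../##./##.]+1 V22[##./.../.##/.##]+1
p3 H@[###/..#/.#./.#.]: H10[###/###/.#./.#.]-1*
p4 V@[###/###/.#./.#.]: V20[###/###/##./##.]+1* V22[###/###/.##/.##]+1
p5 H@[###/###/##./##.] terminal -1; root [.../.../.#./.#.] d7
suppose H passes — search the same position with V to move:
pass> p1 V@[.../.../.#./.#.]: V00[#../#../.#./.#.]+1* V01[.#./.#./.#./.#.]+1 V02[..#/..#/.#./.#.]+1 V10[.../#../##./.#.]-1 V12[.../..#/.##/.#.]-1 V20[.../.../##./##.]+1 V22[.../.../.##/.##]+1
pass> p2 H@[#../#../.#./.#.]: H01[###/#../.#./.#.]-1* H11[#../###/.#./.#.]-1
pass> p3 V@[###/#../.#./.#.]: V12[###/#.#/.##/.#.]+1* V20[###/#../##./##.]+1 V22[###/#../.##/.##]+1
pass> p4 H@[###/#.#/.##/.#.] terminal -1; root [.../.../.#./.#.] d7
for H: play -1, pass -1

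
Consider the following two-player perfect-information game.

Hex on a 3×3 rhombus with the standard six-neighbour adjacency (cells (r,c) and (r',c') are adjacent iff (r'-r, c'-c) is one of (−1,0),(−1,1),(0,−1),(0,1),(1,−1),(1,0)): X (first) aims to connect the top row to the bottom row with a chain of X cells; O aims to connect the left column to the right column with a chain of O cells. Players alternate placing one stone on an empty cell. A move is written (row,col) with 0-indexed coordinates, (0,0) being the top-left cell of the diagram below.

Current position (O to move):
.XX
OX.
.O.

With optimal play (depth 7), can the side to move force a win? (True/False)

O winning at [.XX/OX./.O.]: True

p1 O@[.XX/OX./.O.]: (0,0)[OXX/OX./.O.]-1 (1,2)[.XX/OXO/.O.]-1 (2,0)[.XX/OX./OO.]+1* (2,2)[.XX/OX./.OO]-1
p2 X@[.XX/OX./OO.]: (0,0)[XXX/OX./OO.]-1* (1,2)[.XX/OXX/OO.]-1 (2,2)[.XX/OX./OOX]-1
p3 O@[XXX/OX./OO.]: (1,2)[XXX/OXO/OO.]+1* (2,2)[XXX/OX./OOO]+1
p4 X@[XXX/OXO/OO.] terminal -1; root [.XX/OX./.O.] d7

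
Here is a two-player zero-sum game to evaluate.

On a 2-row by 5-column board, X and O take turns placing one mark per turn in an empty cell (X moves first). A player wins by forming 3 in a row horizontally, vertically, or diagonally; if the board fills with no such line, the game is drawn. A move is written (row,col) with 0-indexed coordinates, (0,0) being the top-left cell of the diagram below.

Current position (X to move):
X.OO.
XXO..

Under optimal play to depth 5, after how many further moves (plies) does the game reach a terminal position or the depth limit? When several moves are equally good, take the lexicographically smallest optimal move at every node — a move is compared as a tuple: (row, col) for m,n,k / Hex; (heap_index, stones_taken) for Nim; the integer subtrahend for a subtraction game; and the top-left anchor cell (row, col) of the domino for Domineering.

PV length from [X.OO./XXO..]: 2 plies

ply 1, X at X.OO./XXO.. | (0,1)=-1→XXOO./XXO..*; (0,4)=-1→X.OOX/XXO..; (1,3)=-1→X.OO./XXOX.; (1,4)=-1→X.OO./XXO.X
ply 2, O at XXOO./XXO.. | (0,4)=+1→XXOOO/XXO..*; (1,3)=+1→XXOO./XXOO.; (1,4)=+1→XXOO./XXO.O
ply 3: XXOOO/XXO.. is terminal -1 (X); from X.OO./XXO.. depth 5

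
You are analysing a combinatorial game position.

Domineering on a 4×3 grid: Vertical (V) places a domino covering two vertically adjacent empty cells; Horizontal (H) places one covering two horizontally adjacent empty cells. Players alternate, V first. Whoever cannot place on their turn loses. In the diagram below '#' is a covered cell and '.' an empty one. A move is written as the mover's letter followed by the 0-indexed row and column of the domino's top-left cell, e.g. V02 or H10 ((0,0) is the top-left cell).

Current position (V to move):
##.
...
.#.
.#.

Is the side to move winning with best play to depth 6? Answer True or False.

V winning at [##./.../.#./.#.]: True

[##./.../.#./.#.] V move#1: V02:+1/###/..#/.#./.#.*, V10:+1/##./#../##./.#., V12:+1/##./..#/.##/.#., V20:+1/##./.../##./##., V22:+1/##./.../.##/.##
[###/..#/.#./.#.] H move#2: H10:-1/###/###/.#./.#.*
[###/###/.#./.#.] V move#3: V20:+1/###/###/##./##.*, V22:+1/###/###/.##/.##
[###/###/##./##.] end (terminal -1, H#4); searched ##./.../.#./.#. to 6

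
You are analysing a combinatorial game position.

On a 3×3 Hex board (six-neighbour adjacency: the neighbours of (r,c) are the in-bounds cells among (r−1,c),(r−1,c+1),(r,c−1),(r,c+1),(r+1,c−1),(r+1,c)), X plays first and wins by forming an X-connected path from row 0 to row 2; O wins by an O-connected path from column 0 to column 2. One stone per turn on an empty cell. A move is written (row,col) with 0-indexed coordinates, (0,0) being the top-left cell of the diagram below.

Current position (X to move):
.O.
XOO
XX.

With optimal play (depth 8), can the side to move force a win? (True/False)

X winning at [.O./XOO/XX.]: True

ply 1, X at .O./XOO/XX. | (0,0)=+1→XO./XOO/XX.*; (0,2)=-1→.OX/XOO/XX.; (2,2)=-1→.O./XOO/XXX
ply 2: XO./XOO/XX. is terminal -1 (O); from .O./XOO/XX. depth 8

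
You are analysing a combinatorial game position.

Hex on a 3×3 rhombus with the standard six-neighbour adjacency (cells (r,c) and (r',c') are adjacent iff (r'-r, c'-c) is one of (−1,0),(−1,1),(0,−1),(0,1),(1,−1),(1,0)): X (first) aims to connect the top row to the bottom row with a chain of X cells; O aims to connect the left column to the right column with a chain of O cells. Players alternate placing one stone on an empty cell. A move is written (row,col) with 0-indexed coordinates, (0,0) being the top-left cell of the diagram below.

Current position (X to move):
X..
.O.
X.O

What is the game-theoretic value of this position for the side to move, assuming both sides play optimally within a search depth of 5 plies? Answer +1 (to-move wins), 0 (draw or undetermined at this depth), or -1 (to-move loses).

[X../.O./X.O] X move#1: (0,1):-1/XX./.O./X.O, (0,2):-1/X.X/.O./X.O, (1,0):+1/X../XO./X.O*, (1,2):-1/X../.OX/X.O, (2,1):-1/X../.O./XXO
[X../XO./X.O] end (terminal -1, O#2); searched X../.O./X.O to 5

value(X../.O./X.O, X) = +1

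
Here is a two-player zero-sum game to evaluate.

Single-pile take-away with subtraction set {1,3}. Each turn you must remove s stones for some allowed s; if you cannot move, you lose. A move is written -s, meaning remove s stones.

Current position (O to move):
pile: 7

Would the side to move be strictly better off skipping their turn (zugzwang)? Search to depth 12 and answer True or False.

[7] O move#1: -1:+1/6*, -3:+1/4
[6] X move#2: -1:-1/5*, -3:-1/3
[5] O move#3: -1:+1/4*, -3:+1/2
[4] X move#4: -1:-1/3*, -3:-1/1
[3] O move#5: -1:+1/2*, -3:+1/0
[2] X move#6: -1:-1/1*
[1] O move#7: -1:+1/0*
[0] end (terminal -1, X#8); searched 7 to 12
if O skipped the turn, X would face:
~ [7] X move#1: -1:+1/6*, -3:+1/4
~ [6] O move#2: -1:-1/5*, -3:-1/3
~ [5] X move#3: -1:+1/4*, -3:+1/2
~ [4] O move#4: -1:-1/3*, -3:-1/1
~ [3] X move#5: -1:+1/2*, -3:+1/0
~ [2] O move#6: -1:-1/1*
~ [1] X move#7: -1:+1/0*
~ [0] end (terminal -1, O#8); searched 7 to 12
compare (O): move=+1 vs pass=-1

zugzwang(7, O) = False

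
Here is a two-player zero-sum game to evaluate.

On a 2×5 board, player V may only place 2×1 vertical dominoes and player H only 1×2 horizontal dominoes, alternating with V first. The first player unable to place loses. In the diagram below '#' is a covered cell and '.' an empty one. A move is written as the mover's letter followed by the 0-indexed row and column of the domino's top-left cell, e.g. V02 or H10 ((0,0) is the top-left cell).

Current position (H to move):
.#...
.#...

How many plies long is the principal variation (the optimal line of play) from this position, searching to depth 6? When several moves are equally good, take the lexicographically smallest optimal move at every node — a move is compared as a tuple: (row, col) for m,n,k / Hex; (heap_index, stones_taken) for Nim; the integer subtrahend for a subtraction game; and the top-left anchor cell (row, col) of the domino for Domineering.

PV length from [.#.../.#...]: 4 plies

[.#.../.#...] H move#1: H02:-1/.###./.#...*, H03:-1/.#.##/.#..., H12:-1/.#.../.###., H13:-1/.#.../.#.##
[.###./.#...] V move#2: V00:-1/####./##..., V04:+1/.####/.#..#*
[.####/.#..#] H move#3: H12:-1/.####/.####*
[.####/.####] V move#4: V00:+1/#####/#####*
[#####/#####] end (terminal -1, H#5); searched .#.../.#... to 6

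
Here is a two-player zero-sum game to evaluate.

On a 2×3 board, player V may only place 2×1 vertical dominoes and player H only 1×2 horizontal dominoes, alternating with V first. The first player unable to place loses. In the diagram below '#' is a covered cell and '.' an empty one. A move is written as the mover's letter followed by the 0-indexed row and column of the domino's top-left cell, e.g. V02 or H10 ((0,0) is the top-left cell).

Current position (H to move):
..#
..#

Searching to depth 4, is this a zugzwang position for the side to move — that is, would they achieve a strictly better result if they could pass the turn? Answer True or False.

[..#/..#] H move#1: H00:+1/###/..#*, H10:+1/..#/###
[###/..#] end (terminal -1, V#2); searched ..#/..# to 4
suppose H passes — search the same position with V to move:
pass> [..#/..#] V move#1: V00:+1/#.#/#.#*, V01:+1/.##/.##
pass> [#.#/#.#] end (terminal -1, H#2); searched ..#/..# to 4
for H: play +1, pass -1

zugzwang(..#/..#, H) = False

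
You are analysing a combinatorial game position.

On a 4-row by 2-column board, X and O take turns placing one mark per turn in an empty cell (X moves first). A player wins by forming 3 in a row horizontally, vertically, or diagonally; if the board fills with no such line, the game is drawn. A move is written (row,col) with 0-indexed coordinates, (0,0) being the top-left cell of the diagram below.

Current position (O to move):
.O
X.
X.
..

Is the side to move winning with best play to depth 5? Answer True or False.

[.O/X./X./..] O move#1: (0,0):-1/OO/X./X./..*, (1,1):-1/.O/XO/X./.., (2,1):-1/.O/X./XO/.., (3,0):-1/.O/X./X./O., (3,1):-1/.O/X./X./.O
[OO/X./X./..] X move#2: (1,1):+0/OO/XX/X./.., (2,1):+0/OO/X./XX/.., (3,0):+1/OO/X./X./X.*, (3,1):+0/OO/X./X./.X
[OO/X./X./X.] end (terminal -1, O#3); searched .O/X./X./.. to 5

O winning at [.O/X./X./..]: False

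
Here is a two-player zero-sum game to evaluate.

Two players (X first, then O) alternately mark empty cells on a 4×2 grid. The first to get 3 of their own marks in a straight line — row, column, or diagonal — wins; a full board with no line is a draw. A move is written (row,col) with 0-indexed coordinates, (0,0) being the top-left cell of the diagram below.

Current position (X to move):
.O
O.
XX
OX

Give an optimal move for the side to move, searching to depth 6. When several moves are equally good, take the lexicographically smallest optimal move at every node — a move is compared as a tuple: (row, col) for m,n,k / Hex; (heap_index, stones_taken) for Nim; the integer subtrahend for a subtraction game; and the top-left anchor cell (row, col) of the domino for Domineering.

p1 X@[.O/O./XX/OX]: (0,0)[XO/O./XX/OX]+0 (1,1)[.O/OX/XX/OX]+1*
p2 O@[.O/OX/XX/OX] terminal -1; root [.O/O./XX/OX] d6

X's best at [.O/O./XX/OX]: (1,1)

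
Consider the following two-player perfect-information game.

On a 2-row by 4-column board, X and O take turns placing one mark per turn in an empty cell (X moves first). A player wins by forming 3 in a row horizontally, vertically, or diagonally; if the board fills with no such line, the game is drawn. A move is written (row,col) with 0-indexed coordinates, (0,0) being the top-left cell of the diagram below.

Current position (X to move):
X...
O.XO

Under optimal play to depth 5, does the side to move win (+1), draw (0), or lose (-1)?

value(X.../O.XO, X) = 0

ply 1, X at X.../O.XO | (0,1)=+0→XX../O.XO*; (0,2)=+0→X.X./O.XO; (0,3)=+0→X..X/O.XO; (1,1)=+0→X.../OXXO
ply 2, O at XX../O.XO | (0,2)=+0→XXO./O.XO*; (0,3)=-1→XX.O/O.XO; (1,1)=-1→XX../OOXO
ply 3, X at XXO./O.XO | (0,3)=+0→XXOX/O.XO*; (1,1)=+0→XXO./OXXO
ply 4, O at XXOX/O.XO | (1,1)=+0→XXOX/OOXO*
ply 5: XXOX/OOXO is terminal +0 (X); from X.../O.XO depth 5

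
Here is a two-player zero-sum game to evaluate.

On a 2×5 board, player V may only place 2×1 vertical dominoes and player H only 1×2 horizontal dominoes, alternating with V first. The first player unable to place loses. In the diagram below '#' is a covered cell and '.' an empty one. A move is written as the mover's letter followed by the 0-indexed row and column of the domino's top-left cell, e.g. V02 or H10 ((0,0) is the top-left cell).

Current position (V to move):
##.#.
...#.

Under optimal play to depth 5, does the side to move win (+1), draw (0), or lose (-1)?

ply 1, V at ##.#./...#. | V02=+1→####./..##.*; V04=-1→##.##/...##
ply 2, H at ####./..##. | H10=-1→####./####.*
ply 3, V at ####./####. | V04=+1→#####/#####*
ply 4: #####/##### is terminal -1 (H); from ##.#./...#. depth 5

value(##.#./...#., V) = +1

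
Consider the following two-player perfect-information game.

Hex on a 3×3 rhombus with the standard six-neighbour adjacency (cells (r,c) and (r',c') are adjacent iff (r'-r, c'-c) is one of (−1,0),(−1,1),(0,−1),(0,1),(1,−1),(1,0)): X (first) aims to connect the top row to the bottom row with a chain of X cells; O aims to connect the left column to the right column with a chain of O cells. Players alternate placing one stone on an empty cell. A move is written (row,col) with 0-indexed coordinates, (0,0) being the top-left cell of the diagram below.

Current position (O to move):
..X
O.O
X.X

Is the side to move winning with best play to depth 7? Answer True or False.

O winning at [..X/O.O/X.X]: True

[..X/O.O/X.X] O move#1: (0,0):-1/O.X/O.O/X.X, (0,1):-1/.OX/O.O/X.X, (1,1):+1/..X/OOO/X.X*, (2,1):-1/..X/O.O/XOX
[..X/OOO/X.X] end (terminal -1, X#2); searched ..X/O.O/X.X to 7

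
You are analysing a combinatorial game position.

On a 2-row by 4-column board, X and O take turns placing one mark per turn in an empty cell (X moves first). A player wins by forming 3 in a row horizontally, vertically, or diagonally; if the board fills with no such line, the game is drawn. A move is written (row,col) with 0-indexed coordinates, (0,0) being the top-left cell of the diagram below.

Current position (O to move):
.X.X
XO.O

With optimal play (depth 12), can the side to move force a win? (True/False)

O winning at [.X.X/XO.O]: True

[.X.X/XO.O] O move#1: (0,0):-1/OX.X/XO.O, (0,2):+0/.XOX/XO.O, (1,2):+1/.X.X/XOOO*
[.X.X/XOOO] end (terminal -1, X#2); searched .X.X/XO.O to 12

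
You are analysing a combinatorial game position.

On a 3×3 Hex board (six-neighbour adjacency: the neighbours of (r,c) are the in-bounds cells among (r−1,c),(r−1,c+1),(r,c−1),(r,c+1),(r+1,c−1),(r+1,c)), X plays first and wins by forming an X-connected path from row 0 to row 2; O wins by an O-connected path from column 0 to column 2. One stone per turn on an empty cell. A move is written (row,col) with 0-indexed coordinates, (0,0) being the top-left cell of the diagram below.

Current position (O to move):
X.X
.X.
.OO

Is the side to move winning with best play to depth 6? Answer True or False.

O winning at [X.X/.X./.OO]: True

ply 1, O at X.X/.X./.OO | (0,1)=-1→XOX/.X./.OO; (1,0)=-1→X.X/OX./.OO; (1,2)=-1→X.X/.XO/.OO; (2,0)=+1→X.X/.X./OOO*
ply 2: X.X/.X./OOO is terminal -1 (X); from X.X/.X./.OO depth 6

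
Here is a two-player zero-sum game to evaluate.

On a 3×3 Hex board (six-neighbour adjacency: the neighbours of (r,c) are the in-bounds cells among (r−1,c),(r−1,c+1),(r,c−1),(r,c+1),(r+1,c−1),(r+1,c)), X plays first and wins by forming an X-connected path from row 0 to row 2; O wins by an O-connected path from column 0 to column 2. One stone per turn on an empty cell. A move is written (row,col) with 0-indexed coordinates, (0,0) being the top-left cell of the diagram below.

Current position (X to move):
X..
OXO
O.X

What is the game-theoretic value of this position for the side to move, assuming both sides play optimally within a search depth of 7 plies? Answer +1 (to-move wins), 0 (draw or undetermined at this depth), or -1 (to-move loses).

value(X../OXO/O.X, X) = +1

p1 X@[X../OXO/O.X]: (0,1)[XX./OXO/O.X]-1 (0,2)[X.X/OXO/O.X]-1 (2,1)[X../OXO/OXX]+1*
p2 O@[X../OXO/OXX]: (0,1)[XO./OXO/OXX]-1* (0,2)[X.O/OXO/OXX]-1
p3 X@[XO./OXO/OXX]: (0,2)[XOX/OXO/OXX]+1*
p4 O@[XOX/OXO/OXX] terminal -1; root [X../OXO/O.X] d7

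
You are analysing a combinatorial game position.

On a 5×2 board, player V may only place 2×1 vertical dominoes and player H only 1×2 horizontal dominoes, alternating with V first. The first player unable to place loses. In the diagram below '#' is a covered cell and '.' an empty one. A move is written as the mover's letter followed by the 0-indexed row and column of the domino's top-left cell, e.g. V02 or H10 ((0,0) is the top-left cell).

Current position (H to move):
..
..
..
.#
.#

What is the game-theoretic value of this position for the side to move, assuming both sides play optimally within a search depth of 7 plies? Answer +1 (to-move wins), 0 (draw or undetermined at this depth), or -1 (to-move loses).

value(../../../.#/.#, H) = +1

ply 1, H at ../../../.#/.# | H00=-1→##/../../.#/.#; H10=+1→../##/../.#/.#*; H20=-1→../../##/.#/.#
ply 2, V at ../##/../.#/.# | V20=-1→../##/#./##/.#*; V30=-1→../##/../##/##
ply 3, H at ../##/#./##/.# | H00=+1→##/##/#./##/.#*
ply 4: ##/##/#./##/.# is terminal -1 (V); from ../../../.#/.# depth 7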